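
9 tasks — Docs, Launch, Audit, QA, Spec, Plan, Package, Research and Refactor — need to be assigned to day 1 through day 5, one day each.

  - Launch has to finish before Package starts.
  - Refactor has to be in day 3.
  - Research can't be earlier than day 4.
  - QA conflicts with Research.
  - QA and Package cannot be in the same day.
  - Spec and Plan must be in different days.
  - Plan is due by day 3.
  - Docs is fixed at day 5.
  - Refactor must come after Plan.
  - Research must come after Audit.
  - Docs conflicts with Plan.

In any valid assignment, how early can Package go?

day 2

Precedence pushes Package to at least day 2.
Package at day 2 is achievable: Spec -> day 2, Docs -> day 5, Audit -> day 1, Plan -> day 1, Package -> day 2, Research -> day 4, Launch -> day 1, Refactor -> day 3, QA -> day 1.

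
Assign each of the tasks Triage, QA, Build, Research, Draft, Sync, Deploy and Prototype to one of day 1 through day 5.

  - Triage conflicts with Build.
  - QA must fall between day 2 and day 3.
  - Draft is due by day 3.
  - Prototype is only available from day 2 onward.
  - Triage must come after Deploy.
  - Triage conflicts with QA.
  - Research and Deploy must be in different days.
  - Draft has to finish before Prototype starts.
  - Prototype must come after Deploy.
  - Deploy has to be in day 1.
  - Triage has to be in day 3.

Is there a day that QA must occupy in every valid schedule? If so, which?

day 2

QA's window is day 2–day 3.
Triage is fixed at day 3, and QA can't share a day with Triage.
So QA must be day 2.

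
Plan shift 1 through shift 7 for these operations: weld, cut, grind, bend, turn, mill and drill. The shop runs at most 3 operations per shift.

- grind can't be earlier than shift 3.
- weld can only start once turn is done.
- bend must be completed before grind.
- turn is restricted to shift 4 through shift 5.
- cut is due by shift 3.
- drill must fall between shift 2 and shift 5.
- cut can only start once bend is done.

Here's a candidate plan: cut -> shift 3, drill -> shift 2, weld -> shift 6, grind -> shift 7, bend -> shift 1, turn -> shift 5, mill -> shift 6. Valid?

Valid

drill must fall between shift 2 and shift 5 — holds.
bend must be completed before grind — holds.
cut is due by shift 3 — holds.
turn is restricted to shift 4 through shift 5 — holds.
cut can only start once bend is done — holds.
grind can't be earlier than shift 3 — holds.
weld can only start once turn is done — holds.
The shop runs at most 3 operations per shift — holds.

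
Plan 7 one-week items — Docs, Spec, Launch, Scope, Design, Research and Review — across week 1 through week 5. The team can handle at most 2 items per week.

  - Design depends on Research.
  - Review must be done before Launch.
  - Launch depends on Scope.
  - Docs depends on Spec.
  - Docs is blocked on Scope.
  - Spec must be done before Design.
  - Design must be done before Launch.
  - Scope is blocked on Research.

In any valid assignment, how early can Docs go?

Precedence pushes Docs to at least week 3.
Docs at week 3 is achievable: Research=week 1, Design=week 2, Docs=week 3, Launch=week 4, Spec=week 1, Review=week 3, Scope=week 2.

week 3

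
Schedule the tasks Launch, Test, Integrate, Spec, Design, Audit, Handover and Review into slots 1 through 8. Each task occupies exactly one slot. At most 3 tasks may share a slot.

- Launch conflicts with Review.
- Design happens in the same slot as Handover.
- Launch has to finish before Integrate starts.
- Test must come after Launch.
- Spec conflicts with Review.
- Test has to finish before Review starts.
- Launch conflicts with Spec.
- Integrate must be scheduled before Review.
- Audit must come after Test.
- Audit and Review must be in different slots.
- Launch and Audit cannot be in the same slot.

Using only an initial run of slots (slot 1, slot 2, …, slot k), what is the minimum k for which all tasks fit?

4 slots

The precedence chain requires at least 3 distinct slots.
With at most 3 per slot and 8 tasks, at least 3 slots are needed.
Could 3 slots be enough, i.e. nothing placed later than 3? No: Test must come after Launch (at 1 or later) → {2, 3}; Audit must come after Test (at 2 or later) → {3}; Test must come before Audit (at 3 or earlier) → {2}; Review must come after Test (at 2 or later) → {3}; Review can't share with Audit (3) → nothing is left.
So 3 slots is not enough.
4 works (last occupied slot: 4): for example Test=2; Handover=1; Design=1; Launch=1; Audit=4; Integrate=2; Review=3; Spec=2.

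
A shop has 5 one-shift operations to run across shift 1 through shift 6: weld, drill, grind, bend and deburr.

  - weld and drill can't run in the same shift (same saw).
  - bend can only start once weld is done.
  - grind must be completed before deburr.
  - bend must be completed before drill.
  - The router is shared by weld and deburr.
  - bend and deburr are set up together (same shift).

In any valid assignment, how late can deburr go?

Precedence pushes deburr to at least shift 2; deburr must be in the same shift as bend, which can't be after shift 5, so deburr is at most shift 5.
deburr at shift 5 is achievable: weld -> shift 1, bend -> shift 5, drill -> shift 6, grind -> shift 1, deburr -> shift 5.

shift 5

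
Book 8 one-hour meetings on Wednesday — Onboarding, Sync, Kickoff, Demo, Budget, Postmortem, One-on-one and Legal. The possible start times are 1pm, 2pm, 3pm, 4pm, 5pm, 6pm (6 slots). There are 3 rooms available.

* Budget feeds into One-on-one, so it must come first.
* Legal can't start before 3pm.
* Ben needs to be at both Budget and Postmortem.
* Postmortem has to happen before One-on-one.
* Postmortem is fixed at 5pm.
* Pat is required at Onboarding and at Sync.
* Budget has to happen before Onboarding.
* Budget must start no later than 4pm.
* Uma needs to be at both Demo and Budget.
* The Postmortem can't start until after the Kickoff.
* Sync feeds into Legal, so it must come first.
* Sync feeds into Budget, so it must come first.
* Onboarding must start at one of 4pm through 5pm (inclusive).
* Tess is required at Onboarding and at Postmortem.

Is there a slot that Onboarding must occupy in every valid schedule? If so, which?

Onboarding's window is 4pm–5pm.
Postmortem is fixed at 5pm, and Onboarding can't share a slot with Postmortem.
So Onboarding must be 4pm.

4pm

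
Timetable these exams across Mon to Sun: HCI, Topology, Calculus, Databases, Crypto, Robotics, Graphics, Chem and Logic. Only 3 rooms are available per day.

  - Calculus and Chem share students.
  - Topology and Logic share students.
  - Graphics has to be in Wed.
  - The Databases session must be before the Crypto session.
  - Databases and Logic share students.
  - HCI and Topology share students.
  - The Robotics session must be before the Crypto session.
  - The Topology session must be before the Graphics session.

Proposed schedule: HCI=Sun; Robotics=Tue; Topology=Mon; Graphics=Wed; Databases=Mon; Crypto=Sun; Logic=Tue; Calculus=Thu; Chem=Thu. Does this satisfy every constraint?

Invalid. Calculus and Chem share students.

Databases and Logic share students — holds.
Only 3 rooms are available per day — holds.
HCI and Topology share students — holds.
Graphics has to be in Wed — holds.
Topology and Logic share students — holds.
The Topology session must be before the Graphics session — holds.
The Databases session must be before the Crypto session — holds.
The Robotics session must be before the Crypto session — holds.
Calculus and Chem share students — violated.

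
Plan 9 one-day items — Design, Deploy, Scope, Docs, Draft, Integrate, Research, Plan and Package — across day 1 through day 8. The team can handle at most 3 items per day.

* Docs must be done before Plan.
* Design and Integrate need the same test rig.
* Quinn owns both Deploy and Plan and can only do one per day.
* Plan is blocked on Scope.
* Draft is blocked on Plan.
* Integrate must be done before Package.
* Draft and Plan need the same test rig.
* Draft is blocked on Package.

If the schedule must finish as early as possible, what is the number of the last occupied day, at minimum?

The precedence chain requires at least 3 distinct days.
With at most 3 per day and 9 tasks, at least 3 days are needed.
3 works (last occupied day: day 3): for example Draft in day 3; Deploy in day 3; Scope in day 1; Integrate in day 1; Package in day 2; Plan in day 2; Design in day 2; Research in day 3; Docs in day 1.

day 3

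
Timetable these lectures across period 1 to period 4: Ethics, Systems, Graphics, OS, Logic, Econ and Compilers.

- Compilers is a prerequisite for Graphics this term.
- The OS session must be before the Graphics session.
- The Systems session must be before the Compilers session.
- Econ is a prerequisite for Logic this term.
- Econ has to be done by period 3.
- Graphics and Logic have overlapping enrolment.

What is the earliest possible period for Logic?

period 2

Precedence pushes Logic to at least period 2.
Logic at period 2 is achievable: Ethics=period 1; OS=period 1; Econ=period 1; Compilers=period 2; Logic=period 2; Systems=period 1; Graphics=period 3.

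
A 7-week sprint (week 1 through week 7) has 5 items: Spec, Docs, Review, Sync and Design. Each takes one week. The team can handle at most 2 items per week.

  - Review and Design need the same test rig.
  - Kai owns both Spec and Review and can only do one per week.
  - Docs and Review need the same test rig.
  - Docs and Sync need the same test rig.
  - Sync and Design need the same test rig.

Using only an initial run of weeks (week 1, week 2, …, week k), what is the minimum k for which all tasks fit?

3

With at most 2 per week and 5 tasks, at least 3 weeks are needed.
3 works (last occupied week: week 3): for example Design -> week 3; Sync -> week 2; Spec -> week 1; Review -> week 2; Docs -> week 1.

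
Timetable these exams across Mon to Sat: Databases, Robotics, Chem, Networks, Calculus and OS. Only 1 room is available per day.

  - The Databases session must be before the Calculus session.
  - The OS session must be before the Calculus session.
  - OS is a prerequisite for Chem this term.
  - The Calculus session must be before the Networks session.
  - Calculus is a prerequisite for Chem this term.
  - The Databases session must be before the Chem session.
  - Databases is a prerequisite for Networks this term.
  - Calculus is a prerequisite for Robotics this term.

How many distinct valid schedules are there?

Splitting on Databases: it can be Mon (6), Tue (6). Listing each branch's schedules as (Robotics, Chem, Networks, Calculus, OS):
Databases=Mon: (Thu,Fri,Sat,Wed,Tue) (Thu,Sat,Fri,Wed,Tue) (Fri,Thu,Sat,Wed,Tue) (Fri,Sat,Thu,Wed,Tue) (Sat,Thu,Fri,Wed,Tue) (Sat,Fri,Thu,Wed,Tue) — 6.
Databases=Tue: (Thu,Fri,Sat,Wed,Mon) (Thu,Sat,Fri,Wed,Mon) (Fri,Thu,Sat,Wed,Mon) (Fri,Sat,Thu,Wed,Mon) (Sat,Thu,Fri,Wed,Mon) (Sat,Fri,Thu,Wed,Mon) — 6.
Summing: 6 + 6 = 12.

12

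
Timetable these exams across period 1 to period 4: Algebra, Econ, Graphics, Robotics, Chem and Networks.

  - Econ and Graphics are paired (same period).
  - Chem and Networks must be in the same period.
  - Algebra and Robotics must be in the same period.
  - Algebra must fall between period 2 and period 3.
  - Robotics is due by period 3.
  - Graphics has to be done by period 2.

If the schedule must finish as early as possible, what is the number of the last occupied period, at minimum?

Algebra can't be placed before period 2, so the schedule must run through at least period 2.
2 works (last occupied period: period 2): for example Graphics in period 1, Networks in period 1, Chem in period 1, Algebra in period 2, Econ in period 1, Robotics in period 2.

2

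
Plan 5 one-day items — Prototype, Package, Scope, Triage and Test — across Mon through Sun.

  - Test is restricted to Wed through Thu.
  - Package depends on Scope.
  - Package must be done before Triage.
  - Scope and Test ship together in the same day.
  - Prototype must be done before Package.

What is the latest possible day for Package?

Sat

Precedence pushes Package to at least Thu; downstream work caps Package at Sat.
Package at Sat is achievable: Triage -> Sun; Package -> Sat; Scope -> Wed; Prototype -> Mon; Test -> Wed.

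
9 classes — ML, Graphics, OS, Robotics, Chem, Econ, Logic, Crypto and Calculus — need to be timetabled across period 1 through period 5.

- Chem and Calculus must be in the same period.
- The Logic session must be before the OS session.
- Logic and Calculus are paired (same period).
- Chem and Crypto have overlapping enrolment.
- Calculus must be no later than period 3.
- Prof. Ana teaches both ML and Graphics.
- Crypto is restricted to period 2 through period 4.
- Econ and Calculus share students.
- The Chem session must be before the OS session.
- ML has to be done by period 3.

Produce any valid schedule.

ML in period 1, Calculus in period 1, Crypto in period 2, Logic in period 1, Graphics in period 2, Robotics in period 1, Chem in period 1, Econ in period 2, OS in period 2

Checking: Logic(period 1) before OS(period 2); Chem(period 1) before OS(period 2); Chem(period 1) != Crypto(period 2); ML(period 1) != Graphics(period 2); Econ(period 2) != Calculus(period 1); Chem = Calculus = period 1; Logic = Calculus = period 1; Calculus=period 1 in [period 1,period 3]; ML=period 1 in [period 1,period 3]; Crypto=period 2 in [period 2,period 4].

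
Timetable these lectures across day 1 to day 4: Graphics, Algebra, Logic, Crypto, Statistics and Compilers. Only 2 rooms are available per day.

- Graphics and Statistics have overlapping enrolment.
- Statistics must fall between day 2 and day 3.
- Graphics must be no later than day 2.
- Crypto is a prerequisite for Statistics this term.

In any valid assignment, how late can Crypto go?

Downstream work caps Crypto at day 2.
Crypto at day 2 is achievable: Statistics -> day 3, Algebra -> day 1, Graphics -> day 1, Crypto -> day 2, Compilers -> day 3, Logic -> day 2.

day 2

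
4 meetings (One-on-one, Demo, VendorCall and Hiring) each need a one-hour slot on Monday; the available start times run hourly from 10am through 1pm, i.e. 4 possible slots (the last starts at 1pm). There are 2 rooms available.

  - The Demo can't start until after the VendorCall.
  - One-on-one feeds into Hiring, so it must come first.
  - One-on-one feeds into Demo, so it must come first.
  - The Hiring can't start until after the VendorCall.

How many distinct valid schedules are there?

Splitting on One-on-one: it can be 10am (14), 11am (9), 12pm (3). Listing each branch's schedules as (Demo, VendorCall, Hiring):
One-on-one=10am: (11am,10am,11am) (11am,10am,12pm) (11am,10am,1pm) (12pm,10am,11am) (12pm,10am,12pm) (12pm,10am,1pm) (12pm,11am,12pm) (12pm,11am,1pm) (1pm,10am,11am) (1pm,10am,12pm) (1pm,10am,1pm) (1pm,11am,12pm) (1pm,11am,1pm) (1pm,12pm,1pm) — 14.
One-on-one=11am: (12pm,10am,12pm) (12pm,10am,1pm) (12pm,11am,12pm) (12pm,11am,1pm) (1pm,10am,12pm) (1pm,10am,1pm) (1pm,11am,12pm) (1pm,11am,1pm) (1pm,12pm,1pm) — 9.
One-on-one=12pm: (1pm,10am,1pm) (1pm,11am,1pm) (1pm,12pm,1pm) — 3.
Summing: 14 + 9 + 3 = 26.

26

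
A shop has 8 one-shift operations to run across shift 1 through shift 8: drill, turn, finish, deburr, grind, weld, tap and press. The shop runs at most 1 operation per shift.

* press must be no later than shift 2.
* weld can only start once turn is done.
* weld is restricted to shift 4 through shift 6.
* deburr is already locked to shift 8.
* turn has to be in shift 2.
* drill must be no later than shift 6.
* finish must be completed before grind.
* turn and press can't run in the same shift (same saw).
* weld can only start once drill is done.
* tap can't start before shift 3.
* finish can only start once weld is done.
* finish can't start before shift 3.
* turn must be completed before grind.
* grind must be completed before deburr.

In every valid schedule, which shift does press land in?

press's window is shift 1–shift 2.
turn is fixed at shift 2, and press can't share a shift with turn.
So press must be shift 1.

shift 1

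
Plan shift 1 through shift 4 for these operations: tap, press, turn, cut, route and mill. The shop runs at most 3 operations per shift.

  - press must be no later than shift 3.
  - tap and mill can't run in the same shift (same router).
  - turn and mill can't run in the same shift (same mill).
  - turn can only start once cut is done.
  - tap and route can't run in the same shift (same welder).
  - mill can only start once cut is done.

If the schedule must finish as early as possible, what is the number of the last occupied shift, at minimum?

The precedence chain requires at least 2 distinct shifts.
With at most 3 per shift and 6 operations, at least 2 shifts are needed.
Could 2 shifts be enough, i.e. nothing placed later than shift 2? No: mill must come after cut (at shift 1 or later) → {shift 2}; cut must come before mill (at shift 2 or earlier) → {shift 1}; turn must come after cut (at shift 1 or later) → {shift 2}; mill can't share with turn (shift 2) → nothing is left.
So 2 shifts is not enough.
3 works (last occupied shift: shift 3): for example route in shift 2, mill in shift 3, cut in shift 1, turn in shift 2, tap in shift 1, press in shift 1.

shift 3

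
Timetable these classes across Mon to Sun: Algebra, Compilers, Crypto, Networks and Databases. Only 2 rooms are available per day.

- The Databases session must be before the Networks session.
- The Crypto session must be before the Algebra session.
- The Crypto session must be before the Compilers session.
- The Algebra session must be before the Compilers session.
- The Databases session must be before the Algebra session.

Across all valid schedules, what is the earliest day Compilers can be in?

Wed

Precedence pushes Compilers to at least Wed.
Compilers at Wed is achievable: Networks in Tue, Compilers in Wed, Databases in Mon, Crypto in Mon, Algebra in Tue.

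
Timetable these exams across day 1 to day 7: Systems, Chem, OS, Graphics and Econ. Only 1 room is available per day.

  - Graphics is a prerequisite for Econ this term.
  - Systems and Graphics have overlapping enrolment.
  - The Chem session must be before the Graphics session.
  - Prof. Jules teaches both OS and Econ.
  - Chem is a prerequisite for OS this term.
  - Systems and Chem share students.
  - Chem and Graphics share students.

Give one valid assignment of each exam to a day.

Systems -> day 5; Graphics -> day 2; OS -> day 3; Econ -> day 4; Chem -> day 1

Checking: Chem(day 1) before OS(day 3); Graphics(day 2) before Econ(day 4); Chem(day 1) before Graphics(day 2); Systems(day 5) != Graphics(day 2); Chem(day 1) != Graphics(day 2); Systems(day 5) != Chem(day 1); OS(day 3) != Econ(day 4); max 1 per day (cap 1).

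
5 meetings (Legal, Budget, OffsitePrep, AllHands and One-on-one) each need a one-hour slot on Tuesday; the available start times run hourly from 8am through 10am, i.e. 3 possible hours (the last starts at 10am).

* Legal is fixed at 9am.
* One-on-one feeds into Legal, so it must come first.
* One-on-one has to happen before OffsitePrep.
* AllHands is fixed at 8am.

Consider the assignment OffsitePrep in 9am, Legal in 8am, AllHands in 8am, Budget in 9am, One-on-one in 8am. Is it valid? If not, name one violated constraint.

Legal is fixed at 9am — violated.
One-on-one has to happen before OffsitePrep — holds.
AllHands is fixed at 8am — holds.
One-on-one feeds into Legal, so it must come first — violated.

Invalid. Legal is fixed at 9am.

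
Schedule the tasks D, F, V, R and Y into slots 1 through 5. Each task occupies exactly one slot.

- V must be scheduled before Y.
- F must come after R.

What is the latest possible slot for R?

4

Downstream work caps R at 4.
R at 4 is achievable: R in 4, F in 5, Y in 2, V in 1, D in 1.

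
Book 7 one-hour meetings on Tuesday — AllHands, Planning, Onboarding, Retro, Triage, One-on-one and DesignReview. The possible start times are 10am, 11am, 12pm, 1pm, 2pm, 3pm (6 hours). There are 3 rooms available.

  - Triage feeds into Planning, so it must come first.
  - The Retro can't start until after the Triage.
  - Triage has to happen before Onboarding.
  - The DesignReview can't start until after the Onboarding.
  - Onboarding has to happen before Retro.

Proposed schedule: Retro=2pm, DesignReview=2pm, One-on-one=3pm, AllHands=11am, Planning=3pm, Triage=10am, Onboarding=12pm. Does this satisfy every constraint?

Yes, all constraints hold

Onboarding has to happen before Retro — holds.
The Retro can't start until after the Triage — holds.
Triage feeds into Planning, so it must come first — holds.
There are 3 rooms available — holds.
Triage has to happen before Onboarding — holds.
The DesignReview can't start until after the Onboarding — holds.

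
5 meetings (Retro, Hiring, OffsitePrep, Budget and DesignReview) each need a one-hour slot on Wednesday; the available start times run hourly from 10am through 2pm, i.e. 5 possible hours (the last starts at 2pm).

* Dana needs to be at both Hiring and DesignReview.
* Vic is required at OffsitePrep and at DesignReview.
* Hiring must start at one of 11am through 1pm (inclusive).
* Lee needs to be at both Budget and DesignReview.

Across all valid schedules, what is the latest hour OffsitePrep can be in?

2pm

OffsitePrep at 2pm is achievable: Retro -> 10am; Hiring -> 11am; DesignReview -> 12pm; OffsitePrep -> 2pm; Budget -> 10am.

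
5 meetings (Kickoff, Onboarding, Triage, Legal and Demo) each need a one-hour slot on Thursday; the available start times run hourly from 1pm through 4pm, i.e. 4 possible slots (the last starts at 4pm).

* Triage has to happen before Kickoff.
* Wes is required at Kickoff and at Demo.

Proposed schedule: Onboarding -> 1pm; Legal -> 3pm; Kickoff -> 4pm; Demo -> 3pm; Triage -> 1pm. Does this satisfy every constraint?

Valid

Wes is required at Kickoff and at Demo — holds.
Triage has to happen before Kickoff — holds.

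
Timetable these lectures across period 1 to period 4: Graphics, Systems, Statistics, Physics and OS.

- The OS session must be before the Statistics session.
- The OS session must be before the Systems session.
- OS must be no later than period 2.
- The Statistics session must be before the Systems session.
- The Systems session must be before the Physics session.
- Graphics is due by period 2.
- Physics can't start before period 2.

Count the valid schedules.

2

Enumerating: Statistics in period 2, Graphics in period 1, OS in period 1, Systems in period 3, Physics in period 4 | Graphics=period 2, Systems=period 3, Statistics=period 2, Physics=period 4, OS=period 1.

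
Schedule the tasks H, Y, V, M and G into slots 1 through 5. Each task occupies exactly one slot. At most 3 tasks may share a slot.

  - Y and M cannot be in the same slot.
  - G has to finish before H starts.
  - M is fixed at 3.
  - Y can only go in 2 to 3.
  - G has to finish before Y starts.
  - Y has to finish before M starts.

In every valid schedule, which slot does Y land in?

Y's window is 2–3.
M is fixed at 3, and Y can't share a slot with M.
So Y must be 2.

2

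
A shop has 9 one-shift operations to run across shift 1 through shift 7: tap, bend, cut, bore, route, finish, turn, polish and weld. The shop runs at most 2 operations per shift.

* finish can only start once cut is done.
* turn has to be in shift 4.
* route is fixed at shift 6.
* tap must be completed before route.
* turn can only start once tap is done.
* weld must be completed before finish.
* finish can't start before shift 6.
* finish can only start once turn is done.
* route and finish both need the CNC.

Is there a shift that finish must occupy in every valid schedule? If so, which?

finish's window is shift 6–shift 7.
route is fixed at shift 6, and finish can't share a shift with route.
So finish must be shift 7.

shift 7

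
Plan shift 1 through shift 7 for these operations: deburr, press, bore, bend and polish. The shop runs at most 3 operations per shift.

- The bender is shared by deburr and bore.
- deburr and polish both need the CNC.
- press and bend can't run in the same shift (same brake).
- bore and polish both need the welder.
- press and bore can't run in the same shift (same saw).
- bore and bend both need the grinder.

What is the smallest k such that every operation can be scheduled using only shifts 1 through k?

3 shifts

With at most 3 per shift and 5 operations, at least 2 shifts are needed.
Could 2 shifts be enough, i.e. nothing placed later than shift 2? No: press, bore and bend must all be in different shifts (press/bore can't share; press/bend can't share; bore/bend can't share), but only 2 shifts are available: 3 operations can't fit in 2 distinct shifts.
So 2 shifts is not enough.
3 works (last occupied shift: shift 3): for example press in shift 1; polish in shift 3; bend in shift 3; deburr in shift 1; bore in shift 2.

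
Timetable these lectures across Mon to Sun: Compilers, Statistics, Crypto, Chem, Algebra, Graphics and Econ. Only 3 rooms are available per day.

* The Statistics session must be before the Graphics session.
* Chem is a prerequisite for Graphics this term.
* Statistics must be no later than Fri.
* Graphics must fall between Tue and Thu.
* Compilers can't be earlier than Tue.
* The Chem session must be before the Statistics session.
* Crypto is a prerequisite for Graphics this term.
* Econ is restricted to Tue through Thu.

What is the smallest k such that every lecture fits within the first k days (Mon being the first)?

3 days

The precedence chain requires at least 3 distinct days.
With at most 3 per day and 7 lectures, at least 3 days are needed.
3 works (last occupied day: Wed): for example Crypto=Mon, Algebra=Mon, Chem=Mon, Graphics=Wed, Statistics=Tue, Compilers=Tue, Econ=Tue.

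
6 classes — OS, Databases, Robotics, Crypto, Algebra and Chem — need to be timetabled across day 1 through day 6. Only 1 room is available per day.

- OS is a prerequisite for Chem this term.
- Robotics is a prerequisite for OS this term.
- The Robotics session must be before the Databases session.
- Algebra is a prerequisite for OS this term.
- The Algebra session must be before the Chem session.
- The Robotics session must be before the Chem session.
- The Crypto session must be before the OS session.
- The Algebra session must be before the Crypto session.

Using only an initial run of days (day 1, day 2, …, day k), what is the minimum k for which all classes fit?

6 days

The precedence chain requires at least 4 distinct days.
With at most 1 per day and 6 classes, at least 6 days are needed.
6 works (last occupied day: day 6): for example OS=day 4, Algebra=day 2, Crypto=day 3, Databases=day 6, Robotics=day 1, Chem=day 5.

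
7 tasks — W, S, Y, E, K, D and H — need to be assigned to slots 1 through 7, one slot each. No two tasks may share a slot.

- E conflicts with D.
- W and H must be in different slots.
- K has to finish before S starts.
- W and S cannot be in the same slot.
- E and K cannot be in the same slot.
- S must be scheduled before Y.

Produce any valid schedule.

D in 6, S in 2, E in 5, W in 4, H in 7, Y in 3, K in 1

Checking: K(1) before S(2); S(2) before Y(3); E(5) != K(1); E(5) != D(6); W(4) != H(7); W(4) != S(2); max 1 per slot (cap 1).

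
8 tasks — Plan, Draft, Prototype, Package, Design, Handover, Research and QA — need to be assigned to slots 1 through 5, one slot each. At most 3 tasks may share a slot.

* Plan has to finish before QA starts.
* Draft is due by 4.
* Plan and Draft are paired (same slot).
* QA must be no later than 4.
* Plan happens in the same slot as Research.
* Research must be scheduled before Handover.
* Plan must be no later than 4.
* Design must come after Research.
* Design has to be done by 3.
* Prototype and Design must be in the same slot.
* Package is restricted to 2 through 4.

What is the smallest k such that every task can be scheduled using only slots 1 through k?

3 slots

The precedence chain requires at least 2 distinct slots.
With at most 3 per slot and 8 tasks, at least 3 slots are needed.
3 works (last occupied slot: 3): for example Handover in 3, Design in 2, QA in 3, Package in 2, Plan in 1, Research in 1, Draft in 1, Prototype in 2.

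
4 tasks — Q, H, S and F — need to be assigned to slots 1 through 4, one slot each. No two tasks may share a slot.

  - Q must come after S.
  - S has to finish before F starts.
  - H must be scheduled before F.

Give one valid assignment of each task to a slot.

F -> 3, Q -> 4, S -> 1, H -> 2

Checking: H(2) before F(3); S(1) before F(3); S(1) before Q(4); max 1 per slot (cap 1).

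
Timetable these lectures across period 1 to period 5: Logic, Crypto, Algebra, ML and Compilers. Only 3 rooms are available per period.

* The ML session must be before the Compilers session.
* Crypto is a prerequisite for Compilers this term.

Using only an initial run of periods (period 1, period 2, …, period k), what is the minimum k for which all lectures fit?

The precedence chain requires at least 2 distinct periods.
With at most 3 per period and 5 lectures, at least 2 periods are needed.
2 works (last occupied period: period 2): for example Logic=period 1; Algebra=period 2; Crypto=period 1; Compilers=period 2; ML=period 1.

2 periods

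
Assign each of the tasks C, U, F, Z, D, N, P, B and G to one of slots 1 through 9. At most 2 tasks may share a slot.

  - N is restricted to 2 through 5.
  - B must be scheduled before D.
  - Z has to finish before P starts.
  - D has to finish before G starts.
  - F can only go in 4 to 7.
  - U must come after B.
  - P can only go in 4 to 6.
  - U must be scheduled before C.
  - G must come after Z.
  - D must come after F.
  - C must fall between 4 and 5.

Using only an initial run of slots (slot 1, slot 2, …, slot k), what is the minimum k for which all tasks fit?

6

The precedence chain requires at least 3 distinct slots.
With at most 2 per slot and 9 tasks, at least 5 slots are needed.
Propagating the time windows through the other constraints, G can't land before 6, so the schedule must run through at least slot 6.
6 works (last occupied slot: 6): for example U -> 2; Z -> 1; G -> 6; D -> 5; F -> 4; N -> 2; P -> 5; B -> 1; C -> 4.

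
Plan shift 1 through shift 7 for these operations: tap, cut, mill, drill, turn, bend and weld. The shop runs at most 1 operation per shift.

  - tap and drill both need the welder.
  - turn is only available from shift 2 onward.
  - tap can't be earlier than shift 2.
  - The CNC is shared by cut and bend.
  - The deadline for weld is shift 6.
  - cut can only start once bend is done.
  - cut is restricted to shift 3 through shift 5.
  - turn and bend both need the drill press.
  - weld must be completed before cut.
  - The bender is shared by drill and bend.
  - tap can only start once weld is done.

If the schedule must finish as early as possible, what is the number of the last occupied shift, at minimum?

The precedence chain requires at least 2 distinct shifts.
With at most 1 per shift and 7 operations, at least 7 shifts are needed.
cut can't be placed before shift 3, so the schedule must run through at least shift 3.
7 works (last occupied shift: shift 7): for example mill=shift 6, bend=shift 2, cut=shift 3, drill=shift 7, tap=shift 4, weld=shift 1, turn=shift 5.

7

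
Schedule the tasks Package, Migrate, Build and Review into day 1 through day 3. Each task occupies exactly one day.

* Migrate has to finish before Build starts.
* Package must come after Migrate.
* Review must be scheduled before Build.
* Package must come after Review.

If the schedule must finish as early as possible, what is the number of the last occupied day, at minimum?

day 2

The precedence chain requires at least 2 distinct days.
2 works (last occupied day: day 2): for example Migrate -> day 1; Package -> day 2; Review -> day 1; Build -> day 2.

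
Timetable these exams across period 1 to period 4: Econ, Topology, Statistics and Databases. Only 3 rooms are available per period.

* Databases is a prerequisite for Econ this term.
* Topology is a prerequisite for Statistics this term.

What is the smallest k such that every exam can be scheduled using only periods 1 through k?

The precedence chain requires at least 2 distinct periods.
With at most 3 per period and 4 exams, at least 2 periods are needed.
2 works (last occupied period: period 2): for example Econ=period 2, Statistics=period 2, Topology=period 1, Databases=period 1.

2 periods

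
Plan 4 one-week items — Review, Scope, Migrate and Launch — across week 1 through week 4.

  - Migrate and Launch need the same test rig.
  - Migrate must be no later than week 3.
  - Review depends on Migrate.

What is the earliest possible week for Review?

week 2

Precedence pushes Review to at least week 2.
Review at week 2 is achievable: Migrate in week 1; Review in week 2; Launch in week 2; Scope in week 1.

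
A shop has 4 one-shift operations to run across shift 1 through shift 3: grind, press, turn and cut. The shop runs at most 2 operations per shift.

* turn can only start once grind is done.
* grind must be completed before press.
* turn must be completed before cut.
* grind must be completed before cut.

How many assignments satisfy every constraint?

Enumerating: turn -> shift 2, press -> shift 2, grind -> shift 1, cut -> shift 3 | cut in shift 3, press in shift 3, grind in shift 1, turn in shift 2.

2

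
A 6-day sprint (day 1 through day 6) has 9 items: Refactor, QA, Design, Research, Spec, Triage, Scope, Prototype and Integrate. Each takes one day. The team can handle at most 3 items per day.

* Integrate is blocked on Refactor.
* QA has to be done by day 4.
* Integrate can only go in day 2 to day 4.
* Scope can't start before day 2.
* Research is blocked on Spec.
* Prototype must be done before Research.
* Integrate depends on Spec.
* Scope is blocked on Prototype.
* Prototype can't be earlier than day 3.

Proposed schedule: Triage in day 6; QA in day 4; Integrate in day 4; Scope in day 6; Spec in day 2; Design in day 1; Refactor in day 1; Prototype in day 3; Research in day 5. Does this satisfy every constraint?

Yes

Prototype can't be earlier than day 3 — holds.
Prototype must be done before Research — holds.
Scope is blocked on Prototype — holds.
Integrate is blocked on Refactor — holds.
Integrate can only go in day 2 to day 4 — holds.
Research is blocked on Spec — holds.
QA has to be done by day 4 — holds.
The team can handle at most 3 items per day — holds.
Scope can't start before day 2 — holds.
Integrate depends on Spec — holds.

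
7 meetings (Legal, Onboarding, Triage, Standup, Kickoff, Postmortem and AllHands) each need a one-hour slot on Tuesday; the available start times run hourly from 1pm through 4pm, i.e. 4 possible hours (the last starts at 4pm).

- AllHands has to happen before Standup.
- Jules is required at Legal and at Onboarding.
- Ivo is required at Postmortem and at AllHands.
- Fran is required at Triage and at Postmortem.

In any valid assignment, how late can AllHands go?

3pm

Downstream work caps AllHands at 3pm.
AllHands at 3pm is achievable: Legal=1pm; Triage=1pm; AllHands=3pm; Onboarding=2pm; Kickoff=1pm; Standup=4pm; Postmortem=2pm.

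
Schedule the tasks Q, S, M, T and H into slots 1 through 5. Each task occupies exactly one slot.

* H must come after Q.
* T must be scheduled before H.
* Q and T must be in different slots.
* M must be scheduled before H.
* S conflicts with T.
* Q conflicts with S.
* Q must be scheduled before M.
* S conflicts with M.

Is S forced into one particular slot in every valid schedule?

S can be 1 (e.g. T in 3, Q in 2, H in 4, M in 3, S in 1) or 2 (e.g. M -> 3; T -> 3; H -> 4; S -> 2; Q -> 1).

No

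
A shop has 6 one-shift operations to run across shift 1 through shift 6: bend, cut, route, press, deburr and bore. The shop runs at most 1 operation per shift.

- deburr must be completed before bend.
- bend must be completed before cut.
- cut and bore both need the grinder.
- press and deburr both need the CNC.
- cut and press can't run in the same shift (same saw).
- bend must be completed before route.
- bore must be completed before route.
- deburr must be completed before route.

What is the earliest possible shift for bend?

shift 2

Precedence pushes bend to at least shift 2; downstream work caps bend at shift 5.
bend at shift 2 is achievable: route in shift 4; bend in shift 2; cut in shift 5; bore in shift 3; deburr in shift 1; press in shift 6.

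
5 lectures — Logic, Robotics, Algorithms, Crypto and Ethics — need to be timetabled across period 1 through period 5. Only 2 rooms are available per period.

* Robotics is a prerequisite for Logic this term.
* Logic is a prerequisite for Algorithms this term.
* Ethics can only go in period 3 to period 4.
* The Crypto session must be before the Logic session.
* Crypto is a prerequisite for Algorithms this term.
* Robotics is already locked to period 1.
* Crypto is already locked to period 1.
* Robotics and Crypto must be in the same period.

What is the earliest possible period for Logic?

period 2

Precedence pushes Logic to at least period 2; downstream work caps Logic at period 4.
Logic at period 2 is achievable: Ethics=period 3, Robotics=period 1, Algorithms=period 3, Crypto=period 1, Logic=period 2.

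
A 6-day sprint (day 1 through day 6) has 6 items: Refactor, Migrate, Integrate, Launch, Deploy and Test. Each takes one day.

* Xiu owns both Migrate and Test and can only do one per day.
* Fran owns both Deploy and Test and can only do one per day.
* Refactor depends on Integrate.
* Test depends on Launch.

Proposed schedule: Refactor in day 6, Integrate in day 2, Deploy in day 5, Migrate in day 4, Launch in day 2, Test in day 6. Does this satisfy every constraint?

Valid

Test depends on Launch — holds.
Fran owns both Deploy and Test and can only do one per day — holds.
Xiu owns both Migrate and Test and can only do one per day — holds.
Refactor depends on Integrate — holds.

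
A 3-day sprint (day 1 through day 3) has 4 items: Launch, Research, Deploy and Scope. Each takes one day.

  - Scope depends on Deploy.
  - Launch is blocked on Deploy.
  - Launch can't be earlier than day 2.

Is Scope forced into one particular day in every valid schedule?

No

Scope can be day 2 (e.g. Deploy=day 1, Scope=day 2, Launch=day 2, Research=day 1) or day 3 (e.g. Deploy=day 1, Research=day 1, Launch=day 2, Scope=day 3).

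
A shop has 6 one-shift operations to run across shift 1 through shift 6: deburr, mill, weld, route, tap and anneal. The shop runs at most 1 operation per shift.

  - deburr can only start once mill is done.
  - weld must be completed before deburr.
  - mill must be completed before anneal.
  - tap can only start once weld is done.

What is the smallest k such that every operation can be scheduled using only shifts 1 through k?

6

The precedence chain requires at least 2 distinct shifts.
With at most 1 per shift and 6 operations, at least 6 shifts are needed.
6 works (last occupied shift: shift 6): for example weld in shift 2, deburr in shift 3, anneal in shift 5, mill in shift 1, tap in shift 4, route in shift 6.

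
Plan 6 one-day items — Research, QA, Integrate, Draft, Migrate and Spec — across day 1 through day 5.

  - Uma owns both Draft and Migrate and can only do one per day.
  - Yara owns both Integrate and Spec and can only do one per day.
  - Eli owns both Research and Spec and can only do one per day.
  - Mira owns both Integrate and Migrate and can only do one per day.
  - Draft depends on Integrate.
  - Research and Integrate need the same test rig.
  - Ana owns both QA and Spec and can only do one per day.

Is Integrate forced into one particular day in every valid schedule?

Integrate can be day 1 (e.g. Spec in day 3; QA in day 1; Draft in day 2; Integrate in day 1; Research in day 2; Migrate in day 3) or day 2 (e.g. Draft in day 3, Research in day 1, QA in day 1, Integrate in day 2, Spec in day 3, Migrate in day 1).

No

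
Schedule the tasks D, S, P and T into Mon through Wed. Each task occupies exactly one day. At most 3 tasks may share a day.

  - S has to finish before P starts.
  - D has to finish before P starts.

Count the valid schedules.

Splitting on D: it can be Mon (9), Tue (6). Listing each branch's schedules as (S, P, T):
D=Mon: (Mon,Tue,Mon) (Mon,Tue,Tue) (Mon,Tue,Wed) (Mon,Wed,Mon) (Mon,Wed,Tue) (Mon,Wed,Wed) (Tue,Wed,Mon) (Tue,Wed,Tue) (Tue,Wed,Wed) — 9.
D=Tue: (Mon,Wed,Mon) (Mon,Wed,Tue) (Mon,Wed,Wed) (Tue,Wed,Mon) (Tue,Wed,Tue) (Tue,Wed,Wed) — 6.
Summing: 9 + 6 = 15.

15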